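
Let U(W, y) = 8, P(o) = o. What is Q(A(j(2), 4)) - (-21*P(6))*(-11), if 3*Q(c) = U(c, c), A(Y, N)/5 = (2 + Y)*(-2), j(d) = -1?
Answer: -4150/3 ≈ -1383.3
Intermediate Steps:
A(Y, N) = -20 - 10*Y (A(Y, N) = 5*((2 + Y)*(-2)) = 5*(-4 - 2*Y) = -20 - 10*Y)
Q(c) = 8/3 (Q(c) = (⅓)*8 = 8/3)
Q(A(j(2), 4)) - (-21*P(6))*(-11) = 8/3 - (-21*6)*(-11) = 8/3 - (-126)*(-11) = 8/3 - 1*1386 = 8/3 - 1386 = -4150/3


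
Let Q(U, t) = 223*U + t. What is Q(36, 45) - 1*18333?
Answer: -10260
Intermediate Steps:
Q(U, t) = t + 223*U
Q(36, 45) - 1*18333 = (45 + 223*36) - 1*18333 = (45 + 8028) - 18333 = 8073 - 18333 = -10260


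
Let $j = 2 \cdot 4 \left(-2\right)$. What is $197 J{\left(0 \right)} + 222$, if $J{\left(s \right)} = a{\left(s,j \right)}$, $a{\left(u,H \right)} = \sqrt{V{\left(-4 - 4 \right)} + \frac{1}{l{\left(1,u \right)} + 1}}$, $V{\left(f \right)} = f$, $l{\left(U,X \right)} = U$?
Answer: $222 + \frac{197 i \sqrt{30}}{2} \approx 222.0 + 539.51 i$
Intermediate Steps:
$j = -16$ ($j = 8 \left(-2\right) = -16$)
$a{\left(u,H \right)} = \frac{i \sqrt{30}}{2}$ ($a{\left(u,H \right)} = \sqrt{\left(-4 - 4\right) + \frac{1}{1 + 1}} = \sqrt{-8 + \frac{1}{2}} = \sqrt{- \frac{15}{2}} = \frac{i \sqrt{30}}{2}$)
$J{\left(s \right)} = \frac{i \sqrt{30}}{2}$
$197 J{\left(0 \right)} + 222 = 197 \frac{i \sqrt{30}}{2} + 222 = \frac{197 i \sqrt{30}}{2} + 222 = 222 + \frac{197 i \sqrt{30}}{2}$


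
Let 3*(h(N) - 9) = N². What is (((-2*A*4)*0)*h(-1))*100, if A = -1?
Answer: 0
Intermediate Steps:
h(N) = 9 + N²/3
(((-2*A*4)*0)*h(-1))*100 = (((-2*(-1)*4)*0)*(9 + (⅓)*(-1)²))*100 = (((2*4)*0)*(9 + (⅓)*1))*100 = ((8*0)*(9 + ⅓))*100 = (0*(28/3))*100 = 0*100 = 0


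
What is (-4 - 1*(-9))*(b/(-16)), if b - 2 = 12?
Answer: -35/8 ≈ -4.3750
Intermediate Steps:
b = 14 (b = 2 + 12 = 14)
(-4 - 1*(-9))*(b/(-16)) = (-4 - 1*(-9))*(14/(-16)) = (-4 + 9)*(14*(-1/16)) = 5*(-7/8) = -35/8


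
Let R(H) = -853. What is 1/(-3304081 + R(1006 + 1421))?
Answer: -1/3304934 ≈ -3.0258e-7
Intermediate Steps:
1/(-3304081 + R(1006 + 1421)) = 1/(-3304081 - 853) = 1/(-3304934) = -1/3304934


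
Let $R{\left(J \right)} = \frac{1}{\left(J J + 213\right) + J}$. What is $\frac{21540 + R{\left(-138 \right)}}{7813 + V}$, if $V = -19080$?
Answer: $- \frac{411823261}{215413773} \approx -1.9118$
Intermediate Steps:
$R{\left(J \right)} = \frac{1}{213 + J + J^{2}}$ ($R{\left(J \right)} = \frac{1}{\left(J^{2} + 213\right) + J} = \frac{1}{\left(213 + J^{2}\right) + J} = \frac{1}{213 + J + J^{2}}$)
$\frac{21540 + R{\left(-138 \right)}}{7813 + V} = \frac{21540 + \frac{1}{213 - 138 + \left(-138\right)^{2}}}{7813 - 19080} = \frac{21540 + \frac{1}{213 - 138 + 19044}}{-11267} = \left(21540 + \frac{1}{19119}\right) \left(- \frac{1}{11267}\right) = \frac{411823261}{19119} \left(- \frac{1}{11267}\right) = - \frac{411823261}{215413773}$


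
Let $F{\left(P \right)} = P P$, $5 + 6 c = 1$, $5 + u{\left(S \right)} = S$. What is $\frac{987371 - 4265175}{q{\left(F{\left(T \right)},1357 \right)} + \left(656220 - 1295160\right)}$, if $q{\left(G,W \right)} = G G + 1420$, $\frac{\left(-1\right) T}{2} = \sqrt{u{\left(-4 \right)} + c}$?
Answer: $\frac{7375059}{1431056} \approx 5.1536$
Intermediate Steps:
$u{\left(S \right)} = -5 + S$
$c = - \frac{2}{3}$ ($c = - \frac{5}{6} + \frac{1}{6} \cdot 1 = - \frac{5}{6} + \frac{1}{6} = - \frac{2}{3} \approx -0.66667$)
$T = - \frac{2 i \sqrt{87}}{3}$ ($T = - 2 \sqrt{\left(-5 - 4\right) - \frac{2}{3}} = - 2 \sqrt{-9 - \frac{2}{3}} = - 2 \sqrt{- \frac{29}{3}} = - 2 \frac{i \sqrt{87}}{3} = - \frac{2 i \sqrt{87}}{3} \approx - 6.2183 i$)
$F{\left(P \right)} = P^{2}$
$q{\left(G,W \right)} = 1420 + G^{2}$ ($q{\left(G,W \right)} = G^{2} + 1420 = 1420 + G^{2}$)
$\frac{987371 - 4265175}{q{\left(F{\left(T \right)},1357 \right)} + \left(656220 - 1295160\right)} = \frac{987371 - 4265175}{\left(1420 + \left(\left(- \frac{2 i \sqrt{87}}{3}\right)^{2}\right)^{2}\right) + \left(656220 - 1295160\right)} = - \frac{3277804}{\left(1420 + \left(- \frac{116}{3}\right)^{2}\right) - 638940} = - \frac{3277804}{\left(1420 + \frac{13456}{9}\right) - 638940} = - \frac{3277804}{\frac{26236}{9} - 638940} = - \frac{3277804}{- \frac{5724224}{9}} = \left(-3277804\right) \left(- \frac{9}{5724224}\right) = \frac{7375059}{1431056}$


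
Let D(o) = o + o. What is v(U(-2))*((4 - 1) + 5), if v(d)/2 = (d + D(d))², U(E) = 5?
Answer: 3600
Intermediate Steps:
D(o) = 2*o
v(d) = 18*d² (v(d) = 2*(d + 2*d)² = 2*(3*d)² = 2*(9*d²) = 18*d²)
v(U(-2))*((4 - 1) + 5) = (18*5²)*((4 - 1) + 5) = (18*25)*(3 + 5) = 450*8 = 3600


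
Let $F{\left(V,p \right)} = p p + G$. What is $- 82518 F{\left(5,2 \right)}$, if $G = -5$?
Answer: $82518$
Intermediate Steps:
$F{\left(V,p \right)} = -5 + p^{2}$ ($F{\left(V,p \right)} = p p - 5 = p^{2} - 5 = -5 + p^{2}$)
$- 82518 F{\left(5,2 \right)} = - 82518 \left(-5 + 2^{2}\right) = - 82518 \left(-5 + 4\right) = \left(-82518\right) \left(-1\right) = 82518$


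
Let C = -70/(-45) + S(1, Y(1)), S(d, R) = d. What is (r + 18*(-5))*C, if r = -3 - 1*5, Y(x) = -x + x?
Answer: -2254/9 ≈ -250.44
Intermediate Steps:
Y(x) = 0
r = -8 (r = -3 - 5 = -8)
C = 23/9 (C = -70/(-45) + 1 = -70*(-1/45) + 1 = 14/9 + 1 = 23/9 ≈ 2.5556)
(r + 18*(-5))*C = (-8 + 18*(-5))*(23/9) = (-8 - 90)*(23/9) = -98*23/9 = -2254/9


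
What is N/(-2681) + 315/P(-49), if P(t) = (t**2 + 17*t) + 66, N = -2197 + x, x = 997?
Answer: 2805315/4380754 ≈ 0.64037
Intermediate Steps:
N = -1200 (N = -2197 + 997 = -1200)
P(t) = 66 + t**2 + 17*t
N/(-2681) + 315/P(-49) = -1200/(-2681) + 315/(66 + (-49)**2 + 17*(-49)) = -1200*(-1/2681) + 315/(66 + 2401 - 833) = 1200/2681 + 315/1634 = 2805315/4380754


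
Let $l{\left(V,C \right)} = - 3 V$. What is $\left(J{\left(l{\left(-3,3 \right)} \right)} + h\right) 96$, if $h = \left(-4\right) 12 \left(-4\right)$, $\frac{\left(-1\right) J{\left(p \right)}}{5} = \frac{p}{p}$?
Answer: $17952$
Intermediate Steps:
$J{\left(p \right)} = -5$ ($J{\left(p \right)} = - 5 \frac{p}{p} = \left(-5\right) 1 = -5$)
$h = 192$ ($h = \left(-48\right) \left(-4\right) = 192$)
$\left(J{\left(l{\left(-3,3 \right)} \right)} + h\right) 96 = \left(-5 + 192\right) 96 = 187 \cdot 96 = 17952$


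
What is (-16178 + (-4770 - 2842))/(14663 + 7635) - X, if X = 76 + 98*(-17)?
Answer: 17715015/11149 ≈ 1588.9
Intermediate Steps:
X = -1590 (X = 76 - 1666 = -1590)
(-16178 + (-4770 - 2842))/(14663 + 7635) - X = (-16178 + (-4770 - 2842))/(14663 + 7635) - 1*(-1590) = (-16178 - 7612)/22298 + 1590 = -23790*1/22298 + 1590 = -11895/11149 + 1590 = 17715015/11149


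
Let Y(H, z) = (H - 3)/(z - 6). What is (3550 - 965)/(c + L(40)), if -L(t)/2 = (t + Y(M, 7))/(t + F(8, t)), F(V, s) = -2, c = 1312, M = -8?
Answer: 49115/24899 ≈ 1.9726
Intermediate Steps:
Y(H, z) = (-3 + H)/(-6 + z)
L(t) = -2*(-11 + t)/(-2 + t) (L(t) = -2*(t + (-3 - 8)/(-6 + 7))/(t - 2) = -2*(t - 11/1)/(-2 + t) = -2*(t + 1*(-11))/(-2 + t) = -2*(t - 11)/(-2 + t) = -2*(-11 + t)/(-2 + t))
(3550 - 965)/(c + L(40)) = (3550 - 965)/(1312 + 2*(11 - 1*40)/(-2 + 40)) = 2585/(1312 + 2*(11 - 40)/38) = 2585/(1312 + 2*(1/38)*(-29)) = 2585/(1312 - 29/19) = 2585/(24899/19) = 2585*(19/24899) = 49115/24899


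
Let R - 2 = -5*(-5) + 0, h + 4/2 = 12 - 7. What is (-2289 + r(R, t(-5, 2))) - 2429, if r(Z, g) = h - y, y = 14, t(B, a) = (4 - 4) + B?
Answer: -4729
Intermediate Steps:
h = 3 (h = -2 + (12 - 7) = -2 + 5 = 3)
t(B, a) = B (t(B, a) = 0 + B = B)
R = 27 (R = 2 + (-5*(-5) + 0) = 2 + (25 + 0) = 2 + 25 = 27)
r(Z, g) = -11 (r(Z, g) = 3 - 1*14 = 3 - 14 = -11)
(-2289 + r(R, t(-5, 2))) - 2429 = (-2289 - 11) - 2429 = -2300 - 2429 = -4729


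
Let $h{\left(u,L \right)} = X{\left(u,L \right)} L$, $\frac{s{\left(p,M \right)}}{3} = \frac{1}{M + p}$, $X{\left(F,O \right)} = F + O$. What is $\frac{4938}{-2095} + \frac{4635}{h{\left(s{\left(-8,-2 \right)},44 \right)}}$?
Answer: $\frac{1077693}{20141330} \approx 0.053507$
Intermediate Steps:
$s{\left(p,M \right)} = \frac{3}{M + p}$
$h{\left(u,L \right)} = L \left(L + u\right)$ ($h{\left(u,L \right)} = \left(u + L\right) L = \left(L + u\right) L = L \left(L + u\right)$)
$\frac{4938}{-2095} + \frac{4635}{h{\left(s{\left(-8,-2 \right)},44 \right)}} = \frac{4938}{-2095} + \frac{4635}{44 \left(44 + \frac{3}{-2 - 8}\right)} = 4938 \left(- \frac{1}{2095}\right) + \frac{4635}{44 \left(44 + \frac{3}{-10}\right)} = - \frac{4938}{2095} + \frac{4635}{44 \left(44 + 3 \left(- \frac{1}{10}\right)\right)} = - \frac{4938}{2095} + \frac{4635}{44 \left(44 - \frac{3}{10}\right)} = - \frac{4938}{2095} + \frac{4635}{44 \cdot \frac{437}{10}} = - \frac{4938}{2095} + \frac{4635}{\frac{9614}{5}} = - \frac{4938}{2095} + 4635 \cdot \frac{5}{9614} = - \frac{4938}{2095} + \frac{23175}{9614} = \frac{1077693}{20141330}$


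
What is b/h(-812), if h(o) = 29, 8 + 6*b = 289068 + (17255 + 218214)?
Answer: 174843/58 ≈ 3014.5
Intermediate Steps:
b = 174843/2 (b = -4/3 + (289068 + (17255 + 218214))/6 = -4/3 + (289068 + 235469)/6 = -4/3 + (1/6)*524537 = -4/3 + 524537/6 = 174843/2 ≈ 87422.)
b/h(-812) = (174843/2)/29 = (174843/2)*(1/29) = 174843/58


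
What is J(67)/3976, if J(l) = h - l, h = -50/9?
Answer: -653/35784 ≈ -0.018248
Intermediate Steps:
h = -50/9 (h = -50*⅑ = -50/9 ≈ -5.5556)
J(l) = -50/9 - l
J(67)/3976 = (-50/9 - 1*67)/3976 = (-50/9 - 67)*(1/3976) = -653/9*1/3976 = -653/35784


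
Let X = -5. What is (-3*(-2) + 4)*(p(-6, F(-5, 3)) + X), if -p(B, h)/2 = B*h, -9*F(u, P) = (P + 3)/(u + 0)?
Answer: -34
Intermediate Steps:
F(u, P) = -(3 + P)/(9*u) (F(u, P) = -(P + 3)/(9*(u + 0)) = -(3 + P)/(9*u))
p(B, h) = -2*B*h
(-3*(-2) + 4)*(p(-6, F(-5, 3)) + X) = (-3*(-2) + 4)*(-2*(-6)*(⅑)*(-3 - 1*3)/(-5) - 5) = (6 + 4)*(-2*(-6)*(⅑)*(-⅕)*(-3 - 3) - 5) = 10*(-2*(-6)*(⅑)*(-⅕)*(-6) - 5) = 10*(-2*(-6)*2/15 - 5) = 10*(8/5 - 5) = 10*(-17/5) = -34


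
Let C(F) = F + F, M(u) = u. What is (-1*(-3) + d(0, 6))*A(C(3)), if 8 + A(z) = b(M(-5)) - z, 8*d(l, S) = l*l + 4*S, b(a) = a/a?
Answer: -78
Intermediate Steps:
C(F) = 2*F
b(a) = 1
d(l, S) = S/2 + l**2/8 (d(l, S) = (l*l + 4*S)/8 = (l**2 + 4*S)/8 = S/2 + l**2/8)
A(z) = -7 - z (A(z) = -8 + (1 - z) = -7 - z)
(-1*(-3) + d(0, 6))*A(C(3)) = (-1*(-3) + ((1/2)*6 + (1/8)*0**2))*(-7 - 2*3) = (3 + (3 + (1/8)*0))*(-7 - 1*6) = (3 + (3 + 0))*(-7 - 6) = (3 + 3)*(-13) = 6*(-13) = -78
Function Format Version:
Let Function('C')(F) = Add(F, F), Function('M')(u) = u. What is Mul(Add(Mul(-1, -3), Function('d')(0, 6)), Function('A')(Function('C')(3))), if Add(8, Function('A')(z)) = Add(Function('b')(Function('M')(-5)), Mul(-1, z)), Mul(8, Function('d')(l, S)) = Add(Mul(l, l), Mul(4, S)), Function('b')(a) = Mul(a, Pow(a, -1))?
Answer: -78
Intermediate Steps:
Function('C')(F) = Mul(2, F)
Function('b')(a) = 1
Function('d')(l, S) = Add(Mul(Rational(1, 2), S), Mul(Rational(1, 8), Pow(l, 2))) (Function('d')(l, S) = Mul(Rational(1, 8), Add(Mul(l, l), Mul(4, S))) = Mul(Rational(1, 8), Add(Pow(l, 2), Mul(4, S))) = Add(Mul(Rational(1, 2), S), Mul(Rational(1, 8), Pow(l, 2))))
Function('A')(z) = Add(-7, Mul(-1, z)) (Function('A')(z) = Add(-8, Add(1, Mul(-1, z))) = Add(-7, Mul(-1, z)))
Mul(Add(Mul(-1, -3), Function('d')(0, 6)), Function('A')(Function('C')(3))) = Mul(Add(Mul(-1, -3), Add(Mul(Rational(1, 2), 6), Mul(Rational(1, 8), Pow(0, 2)))), Add(-7, Mul(-1, Mul(2, 3)))) = Mul(Add(3, Add(3, Mul(Rational(1, 8), 0))), Add(-7, Mul(-1, 6))) = Mul(Add(3, Add(3, 0)), Add(-7, -6)) = Mul(Add(3, 3), -13) = Mul(6, -13) = -78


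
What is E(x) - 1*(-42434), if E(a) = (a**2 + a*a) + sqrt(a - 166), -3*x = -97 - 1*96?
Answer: 456404/9 + I*sqrt(915)/3 ≈ 50712.0 + 10.083*I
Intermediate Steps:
x = 193/3 (x = -(-97 - 1*96)/3 = -(-97 - 96)/3 = -1/3*(-193) = 193/3 ≈ 64.333)
E(a) = sqrt(-166 + a) + 2*a**2 (E(a) = (a**2 + a**2) + sqrt(-166 + a) = 2*a**2 + sqrt(-166 + a) = sqrt(-166 + a) + 2*a**2)
E(x) - 1*(-42434) = (sqrt(-166 + 193/3) + 2*(193/3)**2) - 1*(-42434) = (sqrt(-305/3) + 2*(37249/9)) + 42434 = (I*sqrt(915)/3 + 74498/9) + 42434 = (74498/9 + I*sqrt(915)/3) + 42434 = 456404/9 + I*sqrt(915)/3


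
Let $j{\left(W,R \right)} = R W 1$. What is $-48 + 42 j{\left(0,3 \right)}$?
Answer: $-48$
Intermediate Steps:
$j{\left(W,R \right)} = R W$
$-48 + 42 j{\left(0,3 \right)} = -48 + 42 \cdot 3 \cdot 0 = -48 + 42 \cdot 0 = -48 + 0 = -48$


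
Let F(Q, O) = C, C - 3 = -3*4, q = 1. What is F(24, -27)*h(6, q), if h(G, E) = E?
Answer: -9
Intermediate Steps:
C = -9 (C = 3 - 3*4 = 3 - 12 = -9)
F(Q, O) = -9
F(24, -27)*h(6, q) = -9*1 = -9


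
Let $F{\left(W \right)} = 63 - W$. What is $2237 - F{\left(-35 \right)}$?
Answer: $2139$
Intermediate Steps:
$2237 - F{\left(-35 \right)} = 2237 - \left(63 - -35\right) = 2237 - \left(63 + 35\right) = 2237 - 98 = 2139$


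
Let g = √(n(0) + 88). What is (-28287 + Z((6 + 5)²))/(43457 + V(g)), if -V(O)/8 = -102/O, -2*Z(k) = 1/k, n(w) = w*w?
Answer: -297482937935/457017794354 + 698236410*√22/2513597868947 ≈ -0.64962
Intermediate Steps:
n(w) = w²
g = 2*√22 (g = √(0² + 88) = √(0 + 88) = √88 = 2*√22 ≈ 9.3808)
Z(k) = -1/(2*k)
V(O) = 816/O (V(O) = -(-816)/O = 816/O)
(-28287 + Z((6 + 5)²))/(43457 + V(g)) = (-28287 - 1/(2*(6 + 5)²))/(43457 + 816/((2*√22))) = (-28287 - 1/(2*(11²)))/(43457 + 816*(√22/44)) = (-28287 - ½/121)/(43457 + 204*√22/11) = (-28287 - ½*1/121)/(43457 + 204*√22/11) = (-28287 - 1/242)/(43457 + 204*√22/11) = -6845455/(242*(43457 + 204*√22/11))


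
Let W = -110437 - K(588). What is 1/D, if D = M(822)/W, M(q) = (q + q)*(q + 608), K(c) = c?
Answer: -22205/470184 ≈ -0.047226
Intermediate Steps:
M(q) = 2*q*(608 + q) (M(q) = (2*q)*(608 + q) = 2*q*(608 + q))
W = -111025 (W = -110437 - 1*588 = -110437 - 588 = -111025)
D = -470184/22205 (D = (2*822*(608 + 822))/(-111025) = (2*822*1430)*(-1/111025) = 2350920*(-1/111025) = -470184/22205 ≈ -21.175)
1/D = 1/(-470184/22205) = -22205/470184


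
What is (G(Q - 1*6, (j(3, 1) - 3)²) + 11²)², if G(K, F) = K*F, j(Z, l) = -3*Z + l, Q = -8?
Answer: 2474329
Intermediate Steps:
j(Z, l) = l - 3*Z
G(K, F) = F*K
(G(Q - 1*6, (j(3, 1) - 3)²) + 11²)² = (((1 - 3*3) - 3)²*(-8 - 1*6) + 11²)² = (((1 - 9) - 3)²*(-8 - 6) + 121)² = ((-8 - 3)²*(-14) + 121)² = ((-11)²*(-14) + 121)² = (121*(-14) + 121)² = (-1694 + 121)² = (-1573)² = 2474329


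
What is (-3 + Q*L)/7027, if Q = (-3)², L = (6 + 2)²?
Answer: 573/7027 ≈ 0.081543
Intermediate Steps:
L = 64 (L = 8² = 64)
Q = 9
(-3 + Q*L)/7027 = (-3 + 9*64)/7027 = (-3 + 576)*(1/7027) = 573*(1/7027) = 573/7027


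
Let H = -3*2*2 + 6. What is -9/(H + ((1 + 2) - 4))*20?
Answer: 180/7 ≈ 25.714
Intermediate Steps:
H = -6 (H = -6*2 + 6 = -12 + 6 = -6)
-9/(H + ((1 + 2) - 4))*20 = -9/(-6 + ((1 + 2) - 4))*20 = -9/(-6 + (3 - 4))*20 = -9/(-6 - 1)*20 = -9/(-7)*20 = -9*(-1/7)*20 = -(-9)*20/7 = -1*(-180/7) = 180/7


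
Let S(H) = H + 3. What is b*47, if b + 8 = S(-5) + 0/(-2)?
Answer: -470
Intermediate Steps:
S(H) = 3 + H
b = -10 (b = -8 + ((3 - 5) + 0/(-2)) = -8 + (-2 - ½*0) = -8 + (-2 + 0) = -8 - 2 = -10)
b*47 = -10*47 = -470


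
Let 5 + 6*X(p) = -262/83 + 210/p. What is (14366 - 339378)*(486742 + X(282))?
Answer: -617124895283676/3901 ≈ -1.5820e+11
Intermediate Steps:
X(p) = -677/498 + 35/p (X(p) = -5/6 + (-262/83 + 210/p)/6 = -5/6 + (-131/249 + 35/p) = -677/498 + 35/p)
(14366 - 339378)*(486742 + X(282)) = (14366 - 339378)*(486742 + (-677/498 + 35/282)) = -325012*(486742 + (-677/498 + 35*(1/282))) = -325012*(486742 + (-677/498 + 35/282)) = -325012*(486742 - 4819/3901) = -325012*1898775723/3901 = -617124895283676/3901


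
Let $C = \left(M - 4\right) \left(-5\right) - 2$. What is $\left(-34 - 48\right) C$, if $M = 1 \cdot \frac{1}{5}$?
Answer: $-1394$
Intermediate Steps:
$M = \frac{1}{5}$ ($M = 1 \cdot \frac{1}{5} = \frac{1}{5} \approx 0.2$)
$C = 17$ ($C = \left(\frac{1}{5} - 4\right) \left(-5\right) - 2 = \left(- \frac{19}{5}\right) \left(-5\right) - 2 = 19 - 2 = 17$)
$\left(-34 - 48\right) C = \left(-34 - 48\right) 17 = \left(-82\right) 17 = -1394$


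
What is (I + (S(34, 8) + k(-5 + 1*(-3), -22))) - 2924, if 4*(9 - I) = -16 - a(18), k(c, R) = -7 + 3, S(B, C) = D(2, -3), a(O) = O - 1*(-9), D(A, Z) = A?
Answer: -11625/4 ≈ -2906.3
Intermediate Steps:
a(O) = 9 + O (a(O) = O + 9 = 9 + O)
S(B, C) = 2
k(c, R) = -4
I = 79/4 (I = 9 - (-16 - (9 + 18))/4 = 9 - (-16 - 1*27)/4 = 9 - (-16 - 27)/4 = 9 - ¼*(-43) = 9 + 43/4 = 79/4 ≈ 19.750)
(I + (S(34, 8) + k(-5 + 1*(-3), -22))) - 2924 = (79/4 + (2 - 4)) - 2924 = (79/4 - 2) - 2924 = 71/4 - 2924 = -11625/4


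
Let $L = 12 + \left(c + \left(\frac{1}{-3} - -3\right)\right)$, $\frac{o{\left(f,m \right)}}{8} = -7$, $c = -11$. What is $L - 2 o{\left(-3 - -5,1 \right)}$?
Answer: $\frac{347}{3} \approx 115.67$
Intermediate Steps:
$o{\left(f,m \right)} = -56$ ($o{\left(f,m \right)} = 8 \left(-7\right) = -56$)
$L = \frac{11}{3}$ ($L = 12 - \left(8 + \frac{1}{3}\right) = 12 + \left(-11 + \left(- \frac{1}{3} + 3\right)\right) = 12 + \left(-11 + \frac{8}{3}\right) = 12 - \frac{25}{3} = \frac{11}{3} \approx 3.6667$)
$L - 2 o{\left(-3 - -5,1 \right)} = \frac{11}{3} - -112 = \frac{11}{3} + 112 = \frac{347}{3}$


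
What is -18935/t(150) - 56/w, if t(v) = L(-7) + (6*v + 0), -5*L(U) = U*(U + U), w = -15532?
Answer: -367561397/17092966 ≈ -21.504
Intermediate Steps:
L(U) = -2*U²/5 (L(U) = -U*(U + U)/5 = -U*2*U/5 = -2*U²/5)
t(v) = -98/5 + 6*v (t(v) = -⅖*(-7)² + (6*v + 0) = -⅖*49 + 6*v = -98/5 + 6*v)
-18935/t(150) - 56/w = -18935/(-98/5 + 6*150) - 56/(-15532) = -18935/(-98/5 + 900) - 56*(-1/15532) = -18935/4402/5 + 14/3883 = -18935*5/4402 + 14/3883 = -94675/4402 + 14/3883 = -367561397/17092966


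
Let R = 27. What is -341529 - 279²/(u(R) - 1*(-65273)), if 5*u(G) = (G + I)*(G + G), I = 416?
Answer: -119633558028/350287 ≈ -3.4153e+5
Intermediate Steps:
u(G) = 2*G*(416 + G)/5 (u(G) = ((G + 416)*(G + G))/5 = ((416 + G)*(2*G))/5 = (2*G*(416 + G))/5 = 2*G*(416 + G)/5)
-341529 - 279²/(u(R) - 1*(-65273)) = -341529 - 279²/((⅖)*27*(416 + 27) - 1*(-65273)) = -341529 - 77841/((⅖)*27*443 + 65273) = -341529 - 77841/(23922/5 + 65273) = -341529 - 77841/350287/5 = -341529 - 77841*5/350287 = -341529 - 1*389205/350287 = -341529 - 389205/350287 = -119633558028/350287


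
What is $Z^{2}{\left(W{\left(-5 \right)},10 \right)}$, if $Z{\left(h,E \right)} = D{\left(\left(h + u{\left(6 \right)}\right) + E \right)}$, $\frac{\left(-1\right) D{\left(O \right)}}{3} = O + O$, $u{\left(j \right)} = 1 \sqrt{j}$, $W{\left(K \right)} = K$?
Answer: $1116 + 360 \sqrt{6} \approx 1997.8$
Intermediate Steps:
$u{\left(j \right)} = \sqrt{j}$
$D{\left(O \right)} = - 6 O$ ($D{\left(O \right)} = - 3 \left(O + O\right) = - 3 \cdot 2 O = - 6 O$)
$Z{\left(h,E \right)} = - 6 E - 6 h - 6 \sqrt{6}$ ($Z{\left(h,E \right)} = - 6 \left(\left(h + \sqrt{6}\right) + E\right) = - 6 \left(E + h + \sqrt{6}\right) = - 6 E - 6 h - 6 \sqrt{6}$)
$Z^{2}{\left(W{\left(-5 \right)},10 \right)} = \left(\left(-6\right) 10 - -30 - 6 \sqrt{6}\right)^{2} = \left(-60 + 30 - 6 \sqrt{6}\right)^{2} = \left(-30 - 6 \sqrt{6}\right)^{2}$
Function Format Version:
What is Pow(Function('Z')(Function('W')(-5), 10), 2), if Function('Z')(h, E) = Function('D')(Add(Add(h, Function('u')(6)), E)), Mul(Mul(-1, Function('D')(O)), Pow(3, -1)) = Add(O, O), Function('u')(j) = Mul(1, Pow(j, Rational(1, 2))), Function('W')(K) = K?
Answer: Add(1116, Mul(360, Pow(6, Rational(1, 2)))) ≈ 1997.8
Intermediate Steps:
Function('u')(j) = Pow(j, Rational(1, 2))
Function('D')(O) = Mul(-6, O) (Function('D')(O) = Mul(-3, Add(O, O)) = Mul(-3, Mul(2, O)) = Mul(-6, O))
Function('Z')(h, E) = Add(Mul(-6, E), Mul(-6, h), Mul(-6, Pow(6, Rational(1, 2)))) (Function('Z')(h, E) = Mul(-6, Add(Add(h, Pow(6, Rational(1, 2))), E)) = Mul(-6, Add(E, h, Pow(6, Rational(1, 2)))) = Add(Mul(-6, E), Mul(-6, h), Mul(-6, Pow(6, Rational(1, 2)))))
Pow(Function('Z')(Function('W')(-5), 10), 2) = Pow(Add(Mul(-6, 10), Mul(-6, -5), Mul(-6, Pow(6, Rational(1, 2)))), 2) = Pow(Add(-60, 30, Mul(-6, Pow(6, Rational(1, 2)))), 2) = Pow(Add(-30, Mul(-6, Pow(6, Rational(1, 2)))), 2)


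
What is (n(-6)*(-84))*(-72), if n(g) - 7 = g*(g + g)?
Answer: 477792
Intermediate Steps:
n(g) = 7 + 2*g² (n(g) = 7 + g*(g + g) = 7 + g*(2*g) = 7 + 2*g²)
(n(-6)*(-84))*(-72) = ((7 + 2*(-6)²)*(-84))*(-72) = ((7 + 2*36)*(-84))*(-72) = ((7 + 72)*(-84))*(-72) = (79*(-84))*(-72) = -6636*(-72) = 477792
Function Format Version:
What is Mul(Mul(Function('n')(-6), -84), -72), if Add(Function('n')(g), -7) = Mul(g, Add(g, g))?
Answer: 477792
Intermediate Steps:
Function('n')(g) = Add(7, Mul(2, Pow(g, 2))) (Function('n')(g) = Add(7, Mul(g, Add(g, g))) = Add(7, Mul(g, Mul(2, g))) = Add(7, Mul(2, Pow(g, 2))))
Mul(Mul(Function('n')(-6), -84), -72) = Mul(Mul(Add(7, Mul(2, Pow(-6, 2))), -84), -72) = Mul(Mul(Add(7, Mul(2, 36)), -84), -72) = Mul(Mul(Add(7, 72), -84), -72) = Mul(Mul(79, -84), -72) = Mul(-6636, -72) = 477792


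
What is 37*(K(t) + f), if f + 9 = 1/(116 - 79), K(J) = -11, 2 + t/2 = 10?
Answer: -739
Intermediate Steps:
t = 16 (t = -4 + 2*10 = -4 + 20 = 16)
f = -332/37 (f = -9 + 1/(116 - 79) = -9 + 1/37 = -332/37 ≈ -8.9730)
37*(K(t) + f) = 37*(-11 - 332/37) = 37*(-739/37) = -739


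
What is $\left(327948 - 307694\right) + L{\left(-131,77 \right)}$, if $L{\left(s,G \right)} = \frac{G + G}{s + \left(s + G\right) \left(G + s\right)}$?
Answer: $\frac{56407544}{2785} \approx 20254.0$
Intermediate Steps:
$L{\left(s,G \right)} = \frac{2 G}{s + \left(G + s\right)^{2}}$ ($L{\left(s,G \right)} = \frac{2 G}{s + \left(G + s\right) \left(G + s\right)} = \frac{2 G}{s + \left(G + s\right)^{2}}$)
$\left(327948 - 307694\right) + L{\left(-131,77 \right)} = \left(327948 - 307694\right) + 2 \cdot 77 \frac{1}{-131 + \left(77 - 131\right)^{2}} = 20254 + 2 \cdot 77 \frac{1}{-131 + \left(-54\right)^{2}} = 20254 + 2 \cdot 77 \frac{1}{-131 + 2916} = 20254 + 2 \cdot 77 \cdot \frac{1}{2785} = 20254 + \frac{154}{2785} = \frac{56407544}{2785}$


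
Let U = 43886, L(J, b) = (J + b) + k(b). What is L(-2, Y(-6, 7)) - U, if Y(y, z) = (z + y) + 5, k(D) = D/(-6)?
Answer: -43883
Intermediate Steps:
k(D) = -D/6 (k(D) = D*(-⅙) = -D/6)
Y(y, z) = 5 + y + z (Y(y, z) = (y + z) + 5 = 5 + y + z)
L(J, b) = J + 5*b/6 (L(J, b) = (J + b) - b/6 = J + 5*b/6)
L(-2, Y(-6, 7)) - U = (-2 + 5*(5 - 6 + 7)/6) - 1*43886 = (-2 + (⅚)*6) - 43886 = (-2 + 5) - 43886 = 3 - 43886 = -43883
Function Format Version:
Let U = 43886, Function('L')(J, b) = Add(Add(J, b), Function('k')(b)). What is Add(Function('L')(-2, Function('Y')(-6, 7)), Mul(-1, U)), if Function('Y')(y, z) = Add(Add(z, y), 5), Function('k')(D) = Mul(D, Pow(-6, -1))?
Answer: -43883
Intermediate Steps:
Function('k')(D) = Mul(Rational(-1, 6), D) (Function('k')(D) = Mul(D, Rational(-1, 6)) = Mul(Rational(-1, 6), D))
Function('Y')(y, z) = Add(5, y, z) (Function('Y')(y, z) = Add(Add(y, z), 5) = Add(5, y, z))
Function('L')(J, b) = Add(J, Mul(Rational(5, 6), b)) (Function('L')(J, b) = Add(Add(J, b), Mul(Rational(-1, 6), b)) = Add(J, Mul(Rational(5, 6), b)))
Add(Function('L')(-2, Function('Y')(-6, 7)), Mul(-1, U)) = Add(Add(-2, Mul(Rational(5, 6), Add(5, -6, 7))), Mul(-1, 43886)) = Add(Add(-2, Mul(Rational(5, 6), 6)), -43886) = Add(Add(-2, 5), -43886) = Add(3, -43886) = -43883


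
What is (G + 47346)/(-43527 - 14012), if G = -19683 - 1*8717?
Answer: -18946/57539 ≈ -0.32927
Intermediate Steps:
G = -28400 (G = -19683 - 8717 = -28400)
(G + 47346)/(-43527 - 14012) = (-28400 + 47346)/(-43527 - 14012) = 18946/(-57539) = 18946*(-1/57539) = -18946/57539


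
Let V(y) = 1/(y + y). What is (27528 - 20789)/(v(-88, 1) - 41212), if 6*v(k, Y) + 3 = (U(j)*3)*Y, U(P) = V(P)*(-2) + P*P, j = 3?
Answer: -40434/247249 ≈ -0.16354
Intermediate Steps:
V(y) = 1/(2*y)
U(P) = P**2 - 1/P (U(P) = (1/(2*P))*(-2) + P*P = -1/P + P**2 = P**2 - 1/P)
v(k, Y) = -1/2 + 13*Y/3 (v(k, Y) = -1/2 + ((((-1 + 3**3)/3)*3)*Y)/6 = -1/2 + ((((-1 + 27)/3)*3)*Y)/6 = -1/2 + ((((1/3)*26)*3)*Y)/6 = -1/2 + (((26/3)*3)*Y)/6 = -1/2 + (26*Y)/6 = -1/2 + 13*Y/3)
(27528 - 20789)/(v(-88, 1) - 41212) = (27528 - 20789)/((-1/2 + (13/3)*1) - 41212) = 6739/((-1/2 + 13/3) - 41212) = 6739/(23/6 - 41212) = 6739/(-247249/6) = 6739*(-6/247249) = -40434/247249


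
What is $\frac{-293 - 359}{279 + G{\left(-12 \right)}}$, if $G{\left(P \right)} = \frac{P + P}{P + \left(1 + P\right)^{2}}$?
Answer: $- \frac{71068}{30387} \approx -2.3388$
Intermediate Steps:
$G{\left(P \right)} = \frac{2 P}{P + \left(1 + P\right)^{2}}$
$\frac{-293 - 359}{279 + G{\left(-12 \right)}} = \frac{-293 - 359}{279 + 2 \left(-12\right) \frac{1}{-12 + \left(1 - 12\right)^{2}}} = - \frac{652}{279 + 2 \left(-12\right) \frac{1}{-12 + \left(-11\right)^{2}}} = - \frac{652}{279 + 2 \left(-12\right) \frac{1}{-12 + 121}} = - \frac{652}{279 + 2 \left(-12\right) \frac{1}{109}} = - \frac{652}{279 - \frac{24}{109}} = - \frac{652}{\frac{30387}{109}} = \left(-652\right) \frac{109}{30387} = - \frac{71068}{30387}$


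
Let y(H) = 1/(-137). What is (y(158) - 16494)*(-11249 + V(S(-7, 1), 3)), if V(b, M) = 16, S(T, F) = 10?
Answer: 25382974207/137 ≈ 1.8528e+8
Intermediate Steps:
y(H) = -1/137
(y(158) - 16494)*(-11249 + V(S(-7, 1), 3)) = (-1/137 - 16494)*(-11249 + 16) = -2259679/137*(-11233) = 25382974207/137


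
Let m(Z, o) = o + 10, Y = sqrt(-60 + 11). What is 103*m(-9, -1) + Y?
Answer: 927 + 7*I ≈ 927.0 + 7.0*I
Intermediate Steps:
Y = 7*I (Y = sqrt(-49) = 7*I ≈ 7.0*I)
m(Z, o) = 10 + o
103*m(-9, -1) + Y = 103*(10 - 1) + 7*I = 103*9 + 7*I = 927 + 7*I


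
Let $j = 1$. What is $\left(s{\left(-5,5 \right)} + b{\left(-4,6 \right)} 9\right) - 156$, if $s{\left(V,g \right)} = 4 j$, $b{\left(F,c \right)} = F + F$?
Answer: $-224$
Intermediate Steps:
$b{\left(F,c \right)} = 2 F$
$s{\left(V,g \right)} = 4$ ($s{\left(V,g \right)} = 4 \cdot 1 = 4$)
$\left(s{\left(-5,5 \right)} + b{\left(-4,6 \right)} 9\right) - 156 = \left(4 + 2 \left(-4\right) 9\right) - 156 = \left(4 - 72\right) - 156 = -68 - 156 = -224$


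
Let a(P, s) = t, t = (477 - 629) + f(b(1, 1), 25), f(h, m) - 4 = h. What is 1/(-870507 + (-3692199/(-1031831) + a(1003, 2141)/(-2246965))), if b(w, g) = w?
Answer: -331212591845/288321694490128959 ≈ -1.1488e-6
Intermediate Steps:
f(h, m) = 4 + h
t = -147 (t = (477 - 629) + (4 + 1) = -152 + 5 = -147)
a(P, s) = -147
1/(-870507 + (-3692199/(-1031831) + a(1003, 2141)/(-2246965))) = 1/(-870507 + (-3692199/(-1031831) - 147/(-2246965))) = 1/(-870507 + (-3692199*(-1/1031831) - 147*(-1/2246965))) = 1/(-870507 + (3692199/1031831 + 21/320995)) = 1/(-870507 + 1185199086456/331212591845) = 1/(-288321694490128959/331212591845) = -331212591845/288321694490128959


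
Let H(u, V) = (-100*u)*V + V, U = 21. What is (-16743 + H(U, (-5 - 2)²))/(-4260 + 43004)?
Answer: -59797/19372 ≈ -3.0868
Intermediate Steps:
H(u, V) = V - 100*V*u (H(u, V) = -100*V*u + V = V - 100*V*u)
(-16743 + H(U, (-5 - 2)²))/(-4260 + 43004) = (-16743 + (-5 - 2)²*(1 - 100*21))/(-4260 + 43004) = (-16743 + (-7)²*(1 - 2100))/38744 = (-16743 + 49*(-2099))*(1/38744) = (-16743 - 102851)*(1/38744) = -119594*1/38744 = -59797/19372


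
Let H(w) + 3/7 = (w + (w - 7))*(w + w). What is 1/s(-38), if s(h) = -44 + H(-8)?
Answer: 7/2265 ≈ 0.0030905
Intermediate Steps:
H(w) = -3/7 + 2*w*(-7 + 2*w) (H(w) = -3/7 + (w + (w - 7))*(w + w) = -3/7 + (w + (-7 + w))*(2*w) = -3/7 + (-7 + 2*w)*(2*w) = -3/7 + 2*w*(-7 + 2*w))
s(h) = 2265/7 (s(h) = -44 + (-3/7 - 14*(-8) + 4*(-8)²) = -44 + (-3/7 + 112 + 4*64) = -44 + (-3/7 + 112 + 256) = -44 + 2573/7 = 2265/7)
1/s(-38) = 1/(2265/7) = 7/2265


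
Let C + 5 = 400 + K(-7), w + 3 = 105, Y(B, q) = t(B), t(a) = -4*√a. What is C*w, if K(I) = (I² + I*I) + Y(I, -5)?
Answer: 50286 - 408*I*√7 ≈ 50286.0 - 1079.5*I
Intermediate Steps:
Y(B, q) = -4*√B
w = 102 (w = -3 + 105 = 102)
K(I) = -4*√I + 2*I² (K(I) = (I² + I*I) - 4*√I = (I² + I²) - 4*√I = 2*I² - 4*√I = -4*√I + 2*I²)
C = 493 - 4*I*√7 (C = -5 + (400 + (-4*I*√7 + 2*(-7)²)) = -5 + (400 + (-4*I*√7 + 2*49)) = -5 + (400 + (-4*I*√7 + 98)) = -5 + (400 + (98 - 4*I*√7)) = -5 + (498 - 4*I*√7) = 493 - 4*I*√7 ≈ 493.0 - 10.583*I)
C*w = (493 - 4*I*√7)*102 = 50286 - 408*I*√7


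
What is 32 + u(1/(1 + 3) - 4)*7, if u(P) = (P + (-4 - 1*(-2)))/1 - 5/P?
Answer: 13/12 ≈ 1.0833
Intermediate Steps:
u(P) = -2 + P - 5/P (u(P) = (P + (-4 + 2))*1 - 5/P = (P - 2)*1 - 5/P = (-2 + P)*1 - 5/P = (-2 + P) - 5/P = -2 + P - 5/P)
32 + u(1/(1 + 3) - 4)*7 = 32 + (-2 + (1/(1 + 3) - 4) - 5/(1/(1 + 3) - 4))*7 = 32 + (-2 + (1/4 - 4) - 5/(1/4 - 4))*7 = 32 + (-2 + (¼ - 4) - 5/(¼ - 4))*7 = 32 + (-2 - 15/4 - 5/(-15/4))*7 = 32 + (-2 - 15/4 - 5*(-4/15))*7 = 32 + (-2 - 15/4 + 4/3)*7 = 32 - 53/12*7 = 32 - 371/12 = 13/12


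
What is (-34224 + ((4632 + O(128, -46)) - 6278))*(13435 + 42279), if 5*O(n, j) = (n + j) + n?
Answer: -1996121192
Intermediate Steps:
O(n, j) = j/5 + 2*n/5 (O(n, j) = ((n + j) + n)/5 = ((j + n) + n)/5 = (j + 2*n)/5 = j/5 + 2*n/5)
(-34224 + ((4632 + O(128, -46)) - 6278))*(13435 + 42279) = (-34224 + ((4632 + ((⅕)*(-46) + (⅖)*128)) - 6278))*(13435 + 42279) = (-34224 + ((4632 + (-46/5 + 256/5)) - 6278))*55714 = (-34224 + ((4632 + 42) - 6278))*55714 = (-34224 + (4674 - 6278))*55714 = (-34224 - 1604)*55714 = -35828*55714 = -1996121192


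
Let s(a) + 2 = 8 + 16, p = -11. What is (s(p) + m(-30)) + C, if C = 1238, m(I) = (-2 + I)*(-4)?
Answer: 1388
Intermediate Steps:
s(a) = 22 (s(a) = -2 + (8 + 16) = -2 + 24 = 22)
m(I) = 8 - 4*I
(s(p) + m(-30)) + C = (22 + (8 - 4*(-30))) + 1238 = (22 + (8 + 120)) + 1238 = (22 + 128) + 1238 = 150 + 1238 = 1388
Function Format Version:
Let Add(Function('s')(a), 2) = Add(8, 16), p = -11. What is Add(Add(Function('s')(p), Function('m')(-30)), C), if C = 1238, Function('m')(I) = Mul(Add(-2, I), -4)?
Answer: 1388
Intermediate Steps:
Function('s')(a) = 22 (Function('s')(a) = Add(-2, Add(8, 16)) = Add(-2, 24) = 22)
Function('m')(I) = Add(8, Mul(-4, I))
Add(Add(Function('s')(p), Function('m')(-30)), C) = Add(Add(22, Add(8, Mul(-4, -30))), 1238) = Add(Add(22, Add(8, 120)), 1238) = Add(Add(22, 128), 1238) = Add(150, 1238) = 1388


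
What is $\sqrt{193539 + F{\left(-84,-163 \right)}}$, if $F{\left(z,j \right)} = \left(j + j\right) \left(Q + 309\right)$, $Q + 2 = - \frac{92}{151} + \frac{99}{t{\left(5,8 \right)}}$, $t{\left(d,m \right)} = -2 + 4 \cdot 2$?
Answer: $\frac{\sqrt{2012795270}}{151} \approx 297.11$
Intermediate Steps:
$t{\left(d,m \right)} = 6$ ($t{\left(d,m \right)} = -2 + 8 = 6$)
$Q = \frac{4195}{302}$ ($Q = -2 + \left(- \frac{92}{151} + \frac{99}{6}\right) = -2 + \left(\left(-92\right) \frac{1}{151} + 99 \cdot \frac{1}{6}\right) = -2 + \left(- \frac{92}{151} + \frac{33}{2}\right) = -2 + \frac{4799}{302} = \frac{4195}{302} \approx 13.891$)
$F{\left(z,j \right)} = \frac{97513 j}{151}$ ($F{\left(z,j \right)} = \left(j + j\right) \left(\frac{4195}{302} + 309\right) = 2 j \frac{97513}{302} = \frac{97513 j}{151}$)
$\sqrt{193539 + F{\left(-84,-163 \right)}} = \sqrt{193539 + \frac{97513}{151} \left(-163\right)} = \sqrt{193539 - \frac{15894619}{151}} = \sqrt{\frac{13329770}{151}} = \frac{\sqrt{2012795270}}{151}$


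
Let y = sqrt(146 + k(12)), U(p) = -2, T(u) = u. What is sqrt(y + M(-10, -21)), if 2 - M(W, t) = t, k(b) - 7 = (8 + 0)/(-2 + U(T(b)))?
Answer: sqrt(23 + sqrt(151)) ≈ 5.9404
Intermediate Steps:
k(b) = 5 (k(b) = 7 + (8 + 0)/(-2 - 2) = 7 + 8/(-4) = 7 + 8*(-1/4) = 7 - 2 = 5)
M(W, t) = 2 - t
y = sqrt(151) (y = sqrt(146 + 5) = sqrt(151) ≈ 12.288)
sqrt(y + M(-10, -21)) = sqrt(sqrt(151) + (2 - 1*(-21))) = sqrt(sqrt(151) + (2 + 21)) = sqrt(sqrt(151) + 23) = sqrt(23 + sqrt(151))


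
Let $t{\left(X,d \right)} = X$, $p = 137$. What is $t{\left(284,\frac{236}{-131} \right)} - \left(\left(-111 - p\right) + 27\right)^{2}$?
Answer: $-48557$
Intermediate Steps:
$t{\left(284,\frac{236}{-131} \right)} - \left(\left(-111 - p\right) + 27\right)^{2} = 284 - \left(\left(-111 - 137\right) + 27\right)^{2} = 284 - \left(-248 + 27\right)^{2} = 284 - \left(-221\right)^{2} = 284 - 48841 = -48557$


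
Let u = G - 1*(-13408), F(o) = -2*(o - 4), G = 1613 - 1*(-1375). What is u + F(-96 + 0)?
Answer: 16596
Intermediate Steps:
G = 2988 (G = 1613 + 1375 = 2988)
F(o) = 8 - 2*o (F(o) = -2*(-4 + o) = 8 - 2*o)
u = 16396 (u = 2988 - 1*(-13408) = 2988 + 13408 = 16396)
u + F(-96 + 0) = 16396 + (8 - 2*(-96 + 0)) = 16396 + (8 - 2*(-96)) = 16396 + (8 + 192) = 16396 + 200 = 16596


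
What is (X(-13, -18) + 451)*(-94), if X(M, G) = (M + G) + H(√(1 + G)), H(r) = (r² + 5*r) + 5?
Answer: -38352 - 470*I*√17 ≈ -38352.0 - 1937.9*I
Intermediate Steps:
H(r) = 5 + r² + 5*r
X(M, G) = 6 + M + 2*G + 5*√(1 + G) (X(M, G) = (M + G) + (5 + (√(1 + G))² + 5*√(1 + G)) = (G + M) + (5 + (1 + G) + 5*√(1 + G)) = (G + M) + (6 + G + 5*√(1 + G)) = 6 + M + 2*G + 5*√(1 + G))
(X(-13, -18) + 451)*(-94) = ((6 - 13 + 2*(-18) + 5*√(1 - 18)) + 451)*(-94) = ((6 - 13 - 36 + 5*√(-17)) + 451)*(-94) = ((6 - 13 - 36 + 5*(I*√17)) + 451)*(-94) = ((6 - 13 - 36 + 5*I*√17) + 451)*(-94) = ((-43 + 5*I*√17) + 451)*(-94) = (408 + 5*I*√17)*(-94) = -38352 - 470*I*√17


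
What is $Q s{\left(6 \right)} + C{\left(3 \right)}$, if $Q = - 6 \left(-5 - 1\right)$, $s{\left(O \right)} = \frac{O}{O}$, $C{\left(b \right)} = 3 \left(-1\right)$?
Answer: $33$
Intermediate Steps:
$C{\left(b \right)} = -3$
$s{\left(O \right)} = 1$
$Q = 36$ ($Q = \left(-6\right) \left(-6\right) = 36$)
$Q s{\left(6 \right)} + C{\left(3 \right)} = 36 \cdot 1 - 3 = 36 - 3 = 33$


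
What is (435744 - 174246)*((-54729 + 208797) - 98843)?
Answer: 14441227050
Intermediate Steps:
(435744 - 174246)*((-54729 + 208797) - 98843) = 261498*(154068 - 98843) = 261498*55225 = 14441227050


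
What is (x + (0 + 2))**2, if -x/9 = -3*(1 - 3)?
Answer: 2704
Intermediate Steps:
x = -54 (x = -(-27)*(1 - 3) = -(-27)*(-2) = -9*6 = -54)
(x + (0 + 2))**2 = (-54 + (0 + 2))**2 = (-54 + 2)**2 = (-52)**2 = 2704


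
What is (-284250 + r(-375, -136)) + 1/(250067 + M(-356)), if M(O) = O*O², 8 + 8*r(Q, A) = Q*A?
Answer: -12467726196325/44867949 ≈ -2.7788e+5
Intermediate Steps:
r(Q, A) = -1 + A*Q/8 (r(Q, A) = -1 + (Q*A)/8 = -1 + (A*Q)/8 = -1 + A*Q/8)
M(O) = O³
(-284250 + r(-375, -136)) + 1/(250067 + M(-356)) = (-284250 + (-1 + (⅛)*(-136)*(-375))) + 1/(250067 + (-356)³) = (-284250 + (-1 + 6375)) + 1/(250067 - 45118016) = (-284250 + 6374) + 1/(-44867949) = -277876 - 1/44867949 = -12467726196325/44867949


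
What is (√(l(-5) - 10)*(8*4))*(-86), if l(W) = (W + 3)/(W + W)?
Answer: -19264*I*√5/5 ≈ -8615.1*I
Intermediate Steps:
l(W) = (3 + W)/(2*W) (l(W) = (3 + W)/((2*W)) = (3 + W)*(1/(2*W)) = (3 + W)/(2*W))
(√(l(-5) - 10)*(8*4))*(-86) = (√((½)*(3 - 5)/(-5) - 10)*(8*4))*(-86) = (√((½)*(-⅕)*(-2) - 10)*32)*(-86) = (√(⅕ - 10)*32)*(-86) = (√(-49/5)*32)*(-86) = ((7*I*√5/5)*32)*(-86) = (224*I*√5/5)*(-86) = -19264*I*√5/5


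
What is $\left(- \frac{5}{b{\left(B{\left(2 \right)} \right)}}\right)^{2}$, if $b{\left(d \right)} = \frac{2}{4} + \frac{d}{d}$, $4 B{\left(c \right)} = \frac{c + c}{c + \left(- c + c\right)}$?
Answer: $\frac{100}{9} \approx 11.111$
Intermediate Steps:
$B{\left(c \right)} = \frac{1}{2}$ ($B{\left(c \right)} = \frac{\left(c + c\right) \frac{1}{c + \left(- c + c\right)}}{4} = \frac{2 c \frac{1}{c + 0}}{4} = \frac{2 c \frac{1}{c}}{4} = \frac{1}{4} \cdot 2 = \frac{1}{2}$)
$b{\left(d \right)} = \frac{3}{2}$ ($b{\left(d \right)} = 2 \cdot \frac{1}{4} + 1 = \frac{1}{2} + 1 = \frac{3}{2}$)
$\left(- \frac{5}{b{\left(B{\left(2 \right)} \right)}}\right)^{2} = \left(- \frac{5}{\frac{3}{2}}\right)^{2} = \left(\left(-5\right) \frac{2}{3}\right)^{2} = \left(- \frac{10}{3}\right)^{2} = \frac{100}{9}$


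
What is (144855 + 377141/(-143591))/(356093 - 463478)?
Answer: -20799497164/15419519535 ≈ -1.3489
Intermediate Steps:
(144855 + 377141/(-143591))/(356093 - 463478) = (144855 + 377141*(-1/143591))/(-107385) = (144855 - 377141/143591)*(-1/107385) = (20799497164/143591)*(-1/107385) = -20799497164/15419519535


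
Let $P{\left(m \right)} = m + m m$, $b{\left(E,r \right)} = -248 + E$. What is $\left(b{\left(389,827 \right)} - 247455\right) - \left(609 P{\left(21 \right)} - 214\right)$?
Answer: $-528458$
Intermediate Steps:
$P{\left(m \right)} = m + m^{2}$
$\left(b{\left(389,827 \right)} - 247455\right) - \left(609 P{\left(21 \right)} - 214\right) = \left(\left(-248 + 389\right) - 247455\right) - \left(609 \cdot 21 \left(1 + 21\right) - 214\right) = \left(141 - 247455\right) - \left(609 \cdot 21 \cdot 22 - 214\right) = -247314 - \left(609 \cdot 462 - 214\right) = -247314 - \left(281358 - 214\right) = -247314 - 281144 = -528458$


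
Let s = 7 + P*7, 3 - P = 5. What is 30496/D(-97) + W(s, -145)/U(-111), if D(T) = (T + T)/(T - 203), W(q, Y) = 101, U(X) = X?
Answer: 507748603/10767 ≈ 47158.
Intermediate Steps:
P = -2 (P = 3 - 1*5 = 3 - 5 = -2)
s = -7 (s = 7 - 2*7 = 7 - 14 = -7)
D(T) = 2*T/(-203 + T) (D(T) = (2*T)/(-203 + T) = 2*T/(-203 + T))
30496/D(-97) + W(s, -145)/U(-111) = 30496/((2*(-97)/(-203 - 97))) + 101/(-111) = 30496/((2*(-97)/(-300))) + 101*(-1/111) = 30496/((2*(-97)*(-1/300))) - 101/111 = 30496/(97/150) - 101/111 = 30496*(150/97) - 101/111 = 4574400/97 - 101/111 = 507748603/10767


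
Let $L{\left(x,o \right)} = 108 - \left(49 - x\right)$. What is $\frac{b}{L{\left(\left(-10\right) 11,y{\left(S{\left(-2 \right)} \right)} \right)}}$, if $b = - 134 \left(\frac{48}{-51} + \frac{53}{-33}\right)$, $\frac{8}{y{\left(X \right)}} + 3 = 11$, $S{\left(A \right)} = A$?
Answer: $- \frac{191486}{28611} \approx -6.6927$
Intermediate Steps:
$y{\left(X \right)} = 1$ ($y{\left(X \right)} = \frac{8}{-3 + 11} = \frac{8}{8} = 8 \cdot \frac{1}{8} = 1$)
$L{\left(x,o \right)} = 59 + x$ ($L{\left(x,o \right)} = 108 + \left(-49 + x\right) = 59 + x$)
$b = \frac{191486}{561}$ ($b = - 134 \left(48 \left(- \frac{1}{51}\right) + 53 \left(- \frac{1}{33}\right)\right) = - 134 \left(- \frac{16}{17} - \frac{53}{33}\right) = \left(-134\right) \left(- \frac{1429}{561}\right) = \frac{191486}{561} \approx 341.33$)
$\frac{b}{L{\left(\left(-10\right) 11,y{\left(S{\left(-2 \right)} \right)} \right)}} = \frac{191486}{561 \left(59 - 110\right)} = \frac{191486}{561 \left(-51\right)} = \frac{191486}{561} \left(- \frac{1}{51}\right) = - \frac{191486}{28611}$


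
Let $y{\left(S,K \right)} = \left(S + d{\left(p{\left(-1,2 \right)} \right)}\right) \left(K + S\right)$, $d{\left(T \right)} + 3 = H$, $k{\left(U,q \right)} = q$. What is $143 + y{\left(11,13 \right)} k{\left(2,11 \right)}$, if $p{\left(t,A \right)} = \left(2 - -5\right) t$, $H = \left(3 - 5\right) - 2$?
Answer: $1199$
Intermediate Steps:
$H = -4$ ($H = -2 - 2 = -4$)
$p{\left(t,A \right)} = 7 t$ ($p{\left(t,A \right)} = \left(2 + 5\right) t = 7 t$)
$d{\left(T \right)} = -7$ ($d{\left(T \right)} = -3 - 4 = -7$)
$y{\left(S,K \right)} = \left(-7 + S\right) \left(K + S\right)$ ($y{\left(S,K \right)} = \left(S - 7\right) \left(K + S\right) = \left(-7 + S\right) \left(K + S\right)$)
$143 + y{\left(11,13 \right)} k{\left(2,11 \right)} = 143 + \left(11^{2} - 91 - 77 + 13 \cdot 11\right) 11 = 143 + \left(121 - 91 - 77 + 143\right) 11 = 143 + 96 \cdot 11 = 143 + 1056 = 1199$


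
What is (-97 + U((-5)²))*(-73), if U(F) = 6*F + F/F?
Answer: -3942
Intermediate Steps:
U(F) = 1 + 6*F (U(F) = 6*F + 1 = 1 + 6*F)
(-97 + U((-5)²))*(-73) = (-97 + (1 + 6*(-5)²))*(-73) = (-97 + (1 + 6*25))*(-73) = (-97 + (1 + 150))*(-73) = (-97 + 151)*(-73) = 54*(-73) = -3942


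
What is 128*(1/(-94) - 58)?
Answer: -348992/47 ≈ -7425.4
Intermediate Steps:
128*(1/(-94) - 58) = 128*(-1/94 - 58) = 128*(-5453/94) = -348992/47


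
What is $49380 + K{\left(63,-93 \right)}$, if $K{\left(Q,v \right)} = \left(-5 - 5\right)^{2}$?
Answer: $49480$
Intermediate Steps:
$K{\left(Q,v \right)} = 100$ ($K{\left(Q,v \right)} = \left(-10\right)^{2} = 100$)
$49380 + K{\left(63,-93 \right)} = 49380 + 100 = 49480$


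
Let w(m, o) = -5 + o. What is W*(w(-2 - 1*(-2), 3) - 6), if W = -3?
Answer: 24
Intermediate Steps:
W*(w(-2 - 1*(-2), 3) - 6) = -3*((-5 + 3) - 6) = -3*(-2 - 6) = -3*(-8) = 24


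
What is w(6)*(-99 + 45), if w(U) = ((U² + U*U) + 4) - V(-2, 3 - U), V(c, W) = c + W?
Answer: -4374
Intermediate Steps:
V(c, W) = W + c
w(U) = 3 + U + 2*U² (w(U) = ((U² + U*U) + 4) - ((3 - U) - 2) = ((U² + U²) + 4) - (1 - U) = (2*U² + 4) + (-1 + U) = (4 + 2*U²) + (-1 + U) = 3 + U + 2*U²)
w(6)*(-99 + 45) = (3 + 6 + 2*6²)*(-99 + 45) = (3 + 6 + 2*36)*(-54) = (3 + 6 + 72)*(-54) = 81*(-54) = -4374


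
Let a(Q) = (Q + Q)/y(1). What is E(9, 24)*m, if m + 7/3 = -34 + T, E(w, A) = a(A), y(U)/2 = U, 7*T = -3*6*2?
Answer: -6968/7 ≈ -995.43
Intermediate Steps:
T = -36/7 (T = (-3*6*2)/7 = (-18*2)/7 = (⅐)*(-36) = -36/7 ≈ -5.1429)
y(U) = 2*U
a(Q) = Q (a(Q) = (Q + Q)/((2*1)) = (2*Q)/2 = (2*Q)*(½) = Q)
E(w, A) = A
m = -871/21 (m = -7/3 + (-34 - 36/7) = -7/3 - 274/7 = -871/21 ≈ -41.476)
E(9, 24)*m = 24*(-871/21) = -6968/7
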